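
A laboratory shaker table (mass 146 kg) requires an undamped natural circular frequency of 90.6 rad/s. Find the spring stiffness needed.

k = m·ω_n² = 146 × 90.60² = 146 × 8208 = 1198000 N/m.

1200000 N/m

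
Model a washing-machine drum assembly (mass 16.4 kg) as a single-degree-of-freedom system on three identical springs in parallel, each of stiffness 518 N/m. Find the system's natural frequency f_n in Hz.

Parallel springs add: k_eq = 3 × 518 = 1554 N/m.
ω_n = √(k_eq/m) = √(1554/16.4) = √94.76 = 9.734 rad/s.
f_n = ω_n/(2π) = 9.734/6.283 = 1.549 Hz.

1.55 Hz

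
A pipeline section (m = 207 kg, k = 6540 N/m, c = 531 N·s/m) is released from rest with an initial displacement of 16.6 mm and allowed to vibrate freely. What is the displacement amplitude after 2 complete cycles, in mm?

ζ = c/(2√(km)) = 531/(2√(6540 × 207)) = 531/2327 = 0.2282.
Logarithmic decrement δ = 2πζ/√(1 − ζ²) = 2π × 0.2282/√(1 − 0.0521) = 1.473.
After n cycles, x_n/x₀ = e^(−nδ), so x_2 = 16.6 × e^(−2 × 1.473) = 16.6 × 0.05259 = 0.8730 mm.

0.873 mm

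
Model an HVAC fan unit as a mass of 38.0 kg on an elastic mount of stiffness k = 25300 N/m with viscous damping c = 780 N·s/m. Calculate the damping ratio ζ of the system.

0.398

ω_n = √(k/m) = √(25300/38.0) = 25.80 rad/s.
Critical damping c_c = 2√(k·m) = 2√(25300 × 38.0) = 1961 N·s/m, so ζ = c/c_c = 780/1961 = 0.3978.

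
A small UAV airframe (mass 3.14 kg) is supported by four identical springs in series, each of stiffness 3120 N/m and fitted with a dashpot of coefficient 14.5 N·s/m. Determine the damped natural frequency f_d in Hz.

2.48 Hz

Series springs: 1/k_eq = 4/3120, so k_eq = 3120/4 = 780.0 N/m.
ω_n = √(k_eq/m) = √(780.0/3.14) = 15.76 rad/s.
Critical damping c_c = 2√(k_eq·m) = 2√(780.0 × 3.14) = 98.98 N·s/m, so ζ = c/c_c = 14.5/98.98 = 0.1465.
ω_d = ω_n√(1 − ζ²) = 15.76 × √(1 − 0.0215) = 15.59 rad/s.
f_d = ω_d/(2π) = 2.481 Hz.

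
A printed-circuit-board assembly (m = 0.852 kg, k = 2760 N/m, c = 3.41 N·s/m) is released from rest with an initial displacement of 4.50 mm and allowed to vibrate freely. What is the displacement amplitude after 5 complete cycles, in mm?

1.49 mm

ζ = c/(2√(km)) = 3.41/(2√(2760 × 0.852)) = 3.41/96.98 = 0.03516.
Logarithmic decrement δ = 2πζ/√(1 − ζ²) = 2π × 0.03516/√(1 − 0.00124) = 0.2211.
After n cycles, x_n/x₀ = e^(−nδ), so x_5 = 4.50 × e^(−5 × 0.2211) = 4.50 × 0.3311 = 1.490 mm.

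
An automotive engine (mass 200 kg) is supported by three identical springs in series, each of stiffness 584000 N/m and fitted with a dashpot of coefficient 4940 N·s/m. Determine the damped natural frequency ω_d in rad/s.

Series springs: 1/k_eq = 3/584000, so k_eq = 584000/3 = 194700 N/m.
ω_n = √(k_eq/m) = √(194700/200) = 31.20 rad/s.
Critical damping c_c = 2√(k_eq·m) = 2√(194700 × 200) = 12480 N·s/m, so ζ = c/c_c = 4940/12480 = 0.3959.
ω_d = ω_n√(1 − ζ²) = 31.20 × √(1 − 0.157) = 28.65 rad/s.

28.6 rad/s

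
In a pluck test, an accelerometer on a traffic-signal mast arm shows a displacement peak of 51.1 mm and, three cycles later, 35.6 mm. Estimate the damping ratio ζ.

Logarithmic decrement δ = (1/n)·ln(x₀/x_n) = (1/3)·ln(51.1/35.6) = (1/3)·ln(1.435) = 0.1205.
ζ = δ/√(4π² + δ²) = 0.1205/√(39.48 + 0.0145) = 0.1205/6.284 = 0.01917.

0.0192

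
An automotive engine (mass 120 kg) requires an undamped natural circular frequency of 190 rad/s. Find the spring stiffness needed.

4330000 N/m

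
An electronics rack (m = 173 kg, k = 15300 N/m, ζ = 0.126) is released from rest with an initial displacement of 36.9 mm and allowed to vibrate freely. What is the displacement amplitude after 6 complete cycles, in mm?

0.307 mm

Logarithmic decrement δ = 2πζ/√(1 − ζ²) = 2π × 0.1260/√(1 − 0.0159) = 0.7980.
After n cycles, x_n/x₀ = e^(−nδ), so x_6 = 36.9 × e^(−6 × 0.7980) = 36.9 × 0.008327 = 0.3073 mm.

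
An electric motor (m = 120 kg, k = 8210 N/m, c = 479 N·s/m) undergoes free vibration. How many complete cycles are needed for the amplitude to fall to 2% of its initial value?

ζ = c/(2√(km)) = 479/(2√(8210 × 120)) = 479/1985 = 0.2413.
Logarithmic decrement δ = 2πζ/√(1 − ζ²) = 2π × 0.2413/√(1 − 0.0582) = 1.562.
x_n/x₀ = e^(−nδ) ≤ 0.02; take ln: n ≥ ln(1/0.02)/δ = 3.912/1.562 = 2.504.
So 3 complete cycles are required.

3 cycles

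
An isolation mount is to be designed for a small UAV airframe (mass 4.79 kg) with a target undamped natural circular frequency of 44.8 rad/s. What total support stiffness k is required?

k = m·ω_n² = 4.79 × 44.80² = 4.79 × 2007 = 9614 N/m.

9610 N/m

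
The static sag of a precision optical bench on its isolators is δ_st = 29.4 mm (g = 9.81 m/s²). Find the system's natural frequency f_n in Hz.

ω_n = √(g/δ_st) = √(9.81/0.0294) = √333.7 = 18.27 rad/s.
f_n = ω_n/(2π) = 18.27/6.283 = 2.907 Hz.

2.91 Hz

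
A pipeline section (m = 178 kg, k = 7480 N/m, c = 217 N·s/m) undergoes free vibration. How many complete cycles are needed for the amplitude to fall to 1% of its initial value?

ζ = c/(2√(km)) = 217/(2√(7480 × 178)) = 217/2308 = 0.09403.
Logarithmic decrement δ = 2πζ/√(1 − ζ²) = 2π × 0.09403/√(1 − 0.00884) = 0.5934.
x_n/x₀ = e^(−nδ) ≤ 0.01; take ln: n ≥ ln(1/0.01)/δ = 4.605/0.5934 = 7.760.
So 8 complete cycles are required.

8 cycles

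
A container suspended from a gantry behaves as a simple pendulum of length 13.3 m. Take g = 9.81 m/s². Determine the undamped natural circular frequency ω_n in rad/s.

0.859 rad/s

For a simple pendulum ω_n = √(g/L) = √(9.81/13.3) = √0.7376 = 0.8588 rad/s.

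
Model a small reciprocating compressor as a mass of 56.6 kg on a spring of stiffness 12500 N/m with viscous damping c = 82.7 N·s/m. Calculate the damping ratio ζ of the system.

0.0492

ω_n = √(k/m) = √(12500/56.6) = 14.86 rad/s.
Critical damping c_c = 2√(k·m) = 2√(12500 × 56.6) = 1682 N·s/m, so ζ = c/c_c = 82.7/1682 = 0.04916.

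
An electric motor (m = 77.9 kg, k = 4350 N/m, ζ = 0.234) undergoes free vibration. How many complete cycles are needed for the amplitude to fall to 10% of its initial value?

Logarithmic decrement δ = 2πζ/√(1 − ζ²) = 2π × 0.2340/√(1 − 0.0548) = 1.512.
x_n/x₀ = e^(−nδ) ≤ 0.1; take ln: n ≥ ln(1/0.1)/δ = 2.303/1.512 = 1.523.
So 2 complete cycles are required.

2 cycles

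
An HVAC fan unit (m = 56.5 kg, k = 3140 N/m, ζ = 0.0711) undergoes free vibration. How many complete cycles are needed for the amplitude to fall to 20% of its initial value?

4 cycles

Logarithmic decrement δ = 2πζ/√(1 − ζ²) = 2π × 0.07110/√(1 − 0.00506) = 0.4479.
x_n/x₀ = e^(−nδ) ≤ 0.2; take ln: n ≥ ln(1/0.2)/δ = 1.609/0.4479 = 3.594.
So 4 complete cycles are required.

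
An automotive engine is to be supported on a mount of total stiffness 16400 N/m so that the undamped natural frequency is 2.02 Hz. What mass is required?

ω_n = 2πf_n = 2π × 2.02 = 12.69 rad/s.
m = k/ω_n² = 16400/12.69² = 16400/161.1 = 101.8 kg.

102 kg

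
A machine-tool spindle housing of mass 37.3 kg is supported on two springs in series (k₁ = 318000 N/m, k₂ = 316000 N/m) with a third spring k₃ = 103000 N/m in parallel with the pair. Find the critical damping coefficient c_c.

6250 N·s/m

Series pair: k_s = k₁k₂/(k₁+k₂) = (318000)(316000)/(318000 + 316000) = 158500 N/m. In parallel with k₃: k_eq = 158500 + 103000 = 261500 N/m.
c_c = 2√(k_eq·m) = 2√(261500 × 37.3) = 2 × 3123 = 6246 N·s/m.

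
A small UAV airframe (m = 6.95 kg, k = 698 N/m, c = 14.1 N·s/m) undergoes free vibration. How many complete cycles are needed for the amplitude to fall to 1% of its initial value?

8 cycles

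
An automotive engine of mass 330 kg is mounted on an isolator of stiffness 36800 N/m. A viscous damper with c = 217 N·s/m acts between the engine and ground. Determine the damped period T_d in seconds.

0.595 s

ω_n = √(k/m) = √(36800/330) = 10.56 rad/s.
Critical damping c_c = 2√(k·m) = 2√(36800 × 330) = 6970 N·s/m, so ζ = c/c_c = 217/6970 = 0.03113.
ω_d = ω_n√(1 − ζ²) = 10.56 × √(1 − 0.000969) = 10.55 rad/s.
T_d = 2π/ω_d = 0.5953 s.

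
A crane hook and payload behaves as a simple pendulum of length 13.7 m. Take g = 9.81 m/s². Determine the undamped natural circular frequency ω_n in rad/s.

For a simple pendulum ω_n = √(g/L) = √(9.81/13.7) = √0.7161 = 0.8462 rad/s.

0.846 rad/s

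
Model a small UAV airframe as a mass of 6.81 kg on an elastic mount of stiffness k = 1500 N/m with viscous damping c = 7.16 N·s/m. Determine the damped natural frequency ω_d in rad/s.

14.8 rad/s

ω_n = √(k/m) = √(1500/6.81) = 14.84 rad/s.
Critical damping c_c = 2√(k·m) = 2√(1500 × 6.81) = 202.1 N·s/m, so ζ = c/c_c = 7.16/202.1 = 0.03542.
ω_d = ω_n√(1 − ζ²) = 14.84 × √(1 − 0.00125) = 14.83 rad/s.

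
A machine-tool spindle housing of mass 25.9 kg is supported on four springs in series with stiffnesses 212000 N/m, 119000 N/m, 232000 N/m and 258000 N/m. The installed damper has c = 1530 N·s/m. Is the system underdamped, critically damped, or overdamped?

underdamped

Series springs: 1/k_eq = 1/212000 + 1/119000 + 1/232000 + 1/258000 = 2.131×10^-5, so k_eq = 46930 N/m.
c_c = 2√(k_eq·m) = 2205 N·s/m; ζ = c/c_c = 1530/2205 = 0.694.
Since ζ < 1 the system is underdamped.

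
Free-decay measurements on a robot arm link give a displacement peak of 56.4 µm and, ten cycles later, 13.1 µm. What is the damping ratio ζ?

0.0232

Logarithmic decrement δ = (1/n)·ln(x₀/x_n) = (1/10)·ln(56.4/13.1) = (1/10)·ln(4.305) = 0.1460.
ζ = δ/√(4π² + δ²) = 0.1460/√(39.48 + 0.0213) = 0.1460/6.285 = 0.02323.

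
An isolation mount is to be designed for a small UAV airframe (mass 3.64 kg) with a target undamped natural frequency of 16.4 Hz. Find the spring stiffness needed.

ω_n = 2πf_n = 2π × 16.4 = 103.0 rad/s.
k = m·ω_n² = 3.64 × 103.0² = 3.64 × 10620 = 38650 N/m.

38600 N/m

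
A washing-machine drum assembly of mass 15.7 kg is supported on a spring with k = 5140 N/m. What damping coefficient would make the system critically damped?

c_c = 2√(k·m) = 2√(5140 × 15.7) = 2 × 284.1 = 568.1 N·s/m.

568 N·s/m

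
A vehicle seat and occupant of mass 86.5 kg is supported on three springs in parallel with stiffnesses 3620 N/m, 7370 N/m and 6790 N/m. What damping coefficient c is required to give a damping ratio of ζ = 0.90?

Parallel springs add: k_eq = 3620 + 7370 + 6790 = 17780 N/m.
c_c = 2√(k_eq·m) = 2√(17780 × 86.5) = 2480 N·s/m.
c = ζ·c_c = 0.90 × 2480 = 2232 N·s/m.

2230 N·s/m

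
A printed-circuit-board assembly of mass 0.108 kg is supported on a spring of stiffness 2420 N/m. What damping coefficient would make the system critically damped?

32.3 N·s/m

c_c = 2√(k·m) = 2√(2420 × 0.108) = 2 × 16.17 = 32.33 N·s/m.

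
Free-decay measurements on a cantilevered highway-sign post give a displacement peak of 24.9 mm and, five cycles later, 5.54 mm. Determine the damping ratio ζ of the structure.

Logarithmic decrement δ = (1/n)·ln(x₀/x_n) = (1/5)·ln(24.9/5.54) = (1/5)·ln(4.495) = 0.3006.
ζ = δ/√(4π² + δ²) = 0.3006/√(39.48 + 0.0903) = 0.3006/6.290 = 0.04778.

0.0478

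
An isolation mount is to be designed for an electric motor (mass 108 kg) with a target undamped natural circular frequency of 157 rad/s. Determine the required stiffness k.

k = m·ω_n² = 108 × 157.0² = 108 × 24650 = 2662000 N/m.

2660000 N/m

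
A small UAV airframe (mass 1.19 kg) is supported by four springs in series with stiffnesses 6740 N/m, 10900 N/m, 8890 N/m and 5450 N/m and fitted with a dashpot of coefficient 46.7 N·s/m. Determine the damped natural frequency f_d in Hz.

5.47 Hz

Series springs: 1/k_eq = 1/6740 + 1/10900 + 1/8890 + 1/5450 = 0.0005361, so k_eq = 1865 N/m.
ω_n = √(k_eq/m) = √(1865/1.19) = 39.59 rad/s.
Critical damping c_c = 2√(k_eq·m) = 2√(1865 × 1.19) = 94.23 N·s/m, so ζ = c/c_c = 46.7/94.23 = 0.4956.
ω_d = ω_n√(1 − ζ²) = 39.59 × √(1 − 0.246) = 34.39 rad/s.
f_d = ω_d/(2π) = 5.473 Hz.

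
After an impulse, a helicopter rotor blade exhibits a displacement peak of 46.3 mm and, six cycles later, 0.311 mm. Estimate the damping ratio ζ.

0.132

Logarithmic decrement δ = (1/n)·ln(x₀/x_n) = (1/6)·ln(46.3/0.311) = (1/6)·ln(148.9) = 0.8339.
ζ = δ/√(4π² + δ²) = 0.8339/√(39.48 + 0.695) = 0.8339/6.338 = 0.1316.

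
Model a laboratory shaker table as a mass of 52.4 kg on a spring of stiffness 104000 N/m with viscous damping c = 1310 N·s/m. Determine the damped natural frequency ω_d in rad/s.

ω_n = √(k/m) = √(104000/52.4) = 44.55 rad/s.
Critical damping c_c = 2√(k·m) = 2√(104000 × 52.4) = 4669 N·s/m, so ζ = c/c_c = 1310/4669 = 0.2806.
ω_d = ω_n√(1 − ζ²) = 44.55 × √(1 − 0.0787) = 42.76 rad/s.

42.8 rad/s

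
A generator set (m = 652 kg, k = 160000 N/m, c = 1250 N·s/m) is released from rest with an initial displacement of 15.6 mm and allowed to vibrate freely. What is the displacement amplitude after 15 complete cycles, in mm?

0.0483 mm

ζ = c/(2√(km)) = 1250/(2√(160000 × 652)) = 1250/20430 = 0.06119.
Logarithmic decrement δ = 2πζ/√(1 − ζ²) = 2π × 0.06119/√(1 − 0.00374) = 0.3852.
After n cycles, x_n/x₀ = e^(−nδ), so x_15 = 15.6 × e^(−15 × 0.3852) = 15.6 × 0.003095 = 0.04828 mm.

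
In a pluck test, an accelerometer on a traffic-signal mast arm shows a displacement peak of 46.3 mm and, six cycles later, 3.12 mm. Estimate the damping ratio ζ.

0.0714

Logarithmic decrement δ = (1/n)·ln(x₀/x_n) = (1/6)·ln(46.3/3.12) = (1/6)·ln(14.84) = 0.4496.
ζ = δ/√(4π² + δ²) = 0.4496/√(39.48 + 0.202) = 0.4496/6.299 = 0.07137.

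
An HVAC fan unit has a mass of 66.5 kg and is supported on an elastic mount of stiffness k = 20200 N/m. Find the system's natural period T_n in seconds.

0.361 s

ω_n = √(k/m) = √(20200/66.5) = √303.8 = 17.43 rad/s.
T_n = 2π/ω_n = 6.283/17.43 = 0.3605 s.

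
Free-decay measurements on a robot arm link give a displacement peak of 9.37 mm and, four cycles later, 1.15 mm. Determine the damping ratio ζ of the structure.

0.0832

Logarithmic decrement δ = (1/n)·ln(x₀/x_n) = (1/4)·ln(9.37/1.15) = (1/4)·ln(8.148) = 0.5244.
ζ = δ/√(4π² + δ²) = 0.5244/√(39.48 + 0.275) = 0.5244/6.305 = 0.08318.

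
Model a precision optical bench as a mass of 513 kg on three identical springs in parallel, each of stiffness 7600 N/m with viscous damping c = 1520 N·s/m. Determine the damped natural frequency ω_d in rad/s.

Parallel springs add: k_eq = 3 × 7600 = 22800 N/m.
ω_n = √(k_eq/m) = √(22800/513) = 6.667 rad/s.
Critical damping c_c = 2√(k_eq·m) = 2√(22800 × 513) = 6840 N·s/m, so ζ = c/c_c = 1520/6840 = 0.2222.
ω_d = ω_n√(1 − ζ²) = 6.667 × √(1 − 0.0494) = 6.500 rad/s.

6.50 rad/s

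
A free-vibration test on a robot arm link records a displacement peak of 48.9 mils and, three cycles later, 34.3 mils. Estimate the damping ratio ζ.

0.0188

Logarithmic decrement δ = (1/n)·ln(x₀/x_n) = (1/3)·ln(48.9/34.3) = (1/3)·ln(1.426) = 0.1182.
ζ = δ/√(4π² + δ²) = 0.1182/√(39.48 + 0.0140) = 0.1182/6.284 = 0.01881.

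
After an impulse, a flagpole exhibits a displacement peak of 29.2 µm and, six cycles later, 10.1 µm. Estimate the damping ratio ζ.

0.0281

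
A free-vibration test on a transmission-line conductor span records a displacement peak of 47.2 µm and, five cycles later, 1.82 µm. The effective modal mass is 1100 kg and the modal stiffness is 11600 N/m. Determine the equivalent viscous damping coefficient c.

736 N·s/m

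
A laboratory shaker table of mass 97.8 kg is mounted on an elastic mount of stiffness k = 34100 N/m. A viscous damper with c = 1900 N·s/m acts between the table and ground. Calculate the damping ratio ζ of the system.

0.520

ω_n = √(k/m) = √(34100/97.8) = 18.67 rad/s.
Critical damping c_c = 2√(k·m) = 2√(34100 × 97.8) = 3652 N·s/m, so ζ = c/c_c = 1900/3652 = 0.5202.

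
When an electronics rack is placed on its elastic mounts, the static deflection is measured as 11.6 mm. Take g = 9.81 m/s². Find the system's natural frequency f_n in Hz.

ω_n = √(g/δ_st) = √(9.81/0.0116) = √845.7 = 29.08 rad/s.
f_n = ω_n/(2π) = 29.08/6.283 = 4.628 Hz.

4.63 Hz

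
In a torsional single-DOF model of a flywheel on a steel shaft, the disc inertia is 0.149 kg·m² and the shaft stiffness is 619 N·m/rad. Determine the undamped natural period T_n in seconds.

ω_n = √(k_t/J) = √(619/0.149) = √4154 = 64.45 rad/s.
T_n = 2π/ω_n = 6.283/64.45 = 0.09748 s.

0.0975 s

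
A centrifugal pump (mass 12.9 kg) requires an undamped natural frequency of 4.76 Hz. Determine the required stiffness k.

ω_n = 2πf_n = 2π × 4.76 = 29.91 rad/s.
k = m·ω_n² = 12.9 × 29.91² = 12.9 × 894.5 = 11540 N/m.

11500 N/m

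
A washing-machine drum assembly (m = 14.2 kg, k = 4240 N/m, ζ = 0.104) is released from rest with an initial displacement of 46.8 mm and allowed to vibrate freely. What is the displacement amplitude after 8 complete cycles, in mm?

Logarithmic decrement δ = 2πζ/√(1 − ζ²) = 2π × 0.1040/√(1 − 0.0108) = 0.6570.
After n cycles, x_n/x₀ = e^(−nδ), so x_8 = 46.8 × e^(−8 × 0.6570) = 46.8 × 0.005216 = 0.2441 mm.

0.244 mm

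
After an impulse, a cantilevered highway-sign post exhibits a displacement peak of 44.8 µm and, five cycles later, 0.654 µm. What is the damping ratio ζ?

0.133

Logarithmic decrement δ = (1/n)·ln(x₀/x_n) = (1/5)·ln(44.8/0.654) = (1/5)·ln(68.50) = 0.8454.
ζ = δ/√(4π² + δ²) = 0.8454/√(39.48 + 0.715) = 0.8454/6.340 = 0.1333.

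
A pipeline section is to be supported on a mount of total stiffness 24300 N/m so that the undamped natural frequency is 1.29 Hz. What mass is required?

370 kg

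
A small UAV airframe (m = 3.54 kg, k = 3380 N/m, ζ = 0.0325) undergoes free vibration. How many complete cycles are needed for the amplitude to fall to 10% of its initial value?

12 cycles

Logarithmic decrement δ = 2πζ/√(1 − ζ²) = 2π × 0.03250/√(1 − 0.00106) = 0.2043.
x_n/x₀ = e^(−nδ) ≤ 0.1; take ln: n ≥ ln(1/0.1)/δ = 2.303/0.2043 = 11.27.
So 12 complete cycles are required.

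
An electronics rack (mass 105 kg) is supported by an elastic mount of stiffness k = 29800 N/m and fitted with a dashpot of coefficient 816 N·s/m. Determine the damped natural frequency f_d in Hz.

ω_n = √(k/m) = √(29800/105) = 16.85 rad/s.
Critical damping c_c = 2√(k·m) = 2√(29800 × 105) = 3538 N·s/m, so ζ = c/c_c = 816/3538 = 0.2307.
ω_d = ω_n√(1 − ζ²) = 16.85 × √(1 − 0.0532) = 16.39 rad/s.
f_d = ω_d/(2π) = 2.609 Hz.

2.61 Hz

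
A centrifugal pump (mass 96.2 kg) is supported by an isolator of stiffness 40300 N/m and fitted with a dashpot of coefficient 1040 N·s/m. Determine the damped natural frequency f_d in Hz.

3.14 Hz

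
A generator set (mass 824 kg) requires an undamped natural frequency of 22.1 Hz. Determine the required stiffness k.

ω_n = 2πf_n = 2π × 22.1 = 138.9 rad/s.
k = m·ω_n² = 824 × 138.9² = 824 × 19280 = 15890000 N/m.

15900000 N/m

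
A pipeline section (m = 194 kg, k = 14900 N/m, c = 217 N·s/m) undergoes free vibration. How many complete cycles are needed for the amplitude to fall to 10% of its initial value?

ζ = c/(2√(km)) = 217/(2√(14900 × 194)) = 217/3400 = 0.06382.
Logarithmic decrement δ = 2πζ/√(1 − ζ²) = 2π × 0.06382/√(1 − 0.00407) = 0.4018.
x_n/x₀ = e^(−nδ) ≤ 0.1; take ln: n ≥ ln(1/0.1)/δ = 2.303/0.4018 = 5.731.
So 6 complete cycles are required.

6 cycles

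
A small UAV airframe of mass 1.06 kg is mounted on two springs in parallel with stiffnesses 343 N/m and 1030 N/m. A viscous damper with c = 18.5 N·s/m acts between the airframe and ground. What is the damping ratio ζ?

Parallel springs add: k_eq = 343 + 1030 = 1373 N/m.
ω_n = √(k_eq/m) = √(1373/1.06) = 35.99 rad/s.
Critical damping c_c = 2√(k_eq·m) = 2√(1373 × 1.06) = 76.30 N·s/m, so ζ = c/c_c = 18.5/76.30 = 0.2425.

0.242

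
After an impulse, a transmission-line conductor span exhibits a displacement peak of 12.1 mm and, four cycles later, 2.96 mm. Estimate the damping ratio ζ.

Logarithmic decrement δ = (1/n)·ln(x₀/x_n) = (1/4)·ln(12.1/2.96) = (1/4)·ln(4.088) = 0.3520.
ζ = δ/√(4π² + δ²) = 0.3520/√(39.48 + 0.124) = 0.3520/6.293 = 0.05594.

0.0559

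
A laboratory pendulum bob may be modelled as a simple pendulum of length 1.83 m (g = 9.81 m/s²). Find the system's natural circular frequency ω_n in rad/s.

2.32 rad/s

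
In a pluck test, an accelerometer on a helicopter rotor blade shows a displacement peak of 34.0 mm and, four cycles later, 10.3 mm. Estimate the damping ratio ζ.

0.0475

Logarithmic decrement δ = (1/n)·ln(x₀/x_n) = (1/4)·ln(34.0/10.3) = (1/4)·ln(3.301) = 0.2986.
ζ = δ/√(4π² + δ²) = 0.2986/√(39.48 + 0.0891) = 0.2986/6.290 = 0.04746.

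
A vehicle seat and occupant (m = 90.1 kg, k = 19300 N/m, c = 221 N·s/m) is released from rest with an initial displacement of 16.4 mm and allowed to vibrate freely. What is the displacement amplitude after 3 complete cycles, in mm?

3.36 mm

ζ = c/(2√(km)) = 221/(2√(19300 × 90.1)) = 221/2637 = 0.08380.
Logarithmic decrement δ = 2πζ/√(1 − ζ²) = 2π × 0.08380/√(1 − 0.00702) = 0.5284.
After n cycles, x_n/x₀ = e^(−nδ), so x_3 = 16.4 × e^(−3 × 0.5284) = 16.4 × 0.2049 = 3.361 mm.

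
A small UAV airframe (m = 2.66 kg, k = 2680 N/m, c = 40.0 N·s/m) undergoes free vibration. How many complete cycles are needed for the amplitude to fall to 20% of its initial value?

ζ = c/(2√(km)) = 40.0/(2√(2680 × 2.66)) = 40.0/168.9 = 0.2369.
Logarithmic decrement δ = 2πζ/√(1 − ζ²) = 2π × 0.2369/√(1 − 0.0561) = 1.532.
x_n/x₀ = e^(−nδ) ≤ 0.2; take ln: n ≥ ln(1/0.2)/δ = 1.609/1.532 = 1.051.
So 2 complete cycles are required.

2 cycles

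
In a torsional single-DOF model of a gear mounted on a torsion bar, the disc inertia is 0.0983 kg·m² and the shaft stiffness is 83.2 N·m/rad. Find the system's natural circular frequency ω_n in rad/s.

ω_n = √(k_t/J) = √(83.2/0.0983) = √846.4 = 29.09 rad/s.

29.1 rad/s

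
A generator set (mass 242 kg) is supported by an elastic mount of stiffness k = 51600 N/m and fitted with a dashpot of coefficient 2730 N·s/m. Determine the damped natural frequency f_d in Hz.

2.14 Hz

ω_n = √(k/m) = √(51600/242) = 14.60 rad/s.
Critical damping c_c = 2√(k·m) = 2√(51600 × 242) = 7067 N·s/m, so ζ = c/c_c = 2730/7067 = 0.3863.
ω_d = ω_n√(1 − ζ²) = 14.60 × √(1 − 0.149) = 13.47 rad/s.
f_d = ω_d/(2π) = 2.144 Hz.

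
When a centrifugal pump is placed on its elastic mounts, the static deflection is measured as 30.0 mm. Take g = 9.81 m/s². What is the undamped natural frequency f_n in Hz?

2.88 Hz

ω_n = √(g/δ_st) = √(9.81/0.0300) = √327.0 = 18.08 rad/s.
f_n = ω_n/(2π) = 18.08/6.283 = 2.878 Hz.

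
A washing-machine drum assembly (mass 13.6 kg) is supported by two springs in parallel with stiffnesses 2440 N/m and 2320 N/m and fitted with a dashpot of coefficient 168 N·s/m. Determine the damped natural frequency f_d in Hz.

2.81 Hz

Parallel springs add: k_eq = 2440 + 2320 = 4760 N/m.
ω_n = √(k_eq/m) = √(4760/13.6) = 18.71 rad/s.
Critical damping c_c = 2√(k_eq·m) = 2√(4760 × 13.6) = 508.9 N·s/m, so ζ = c/c_c = 168/508.9 = 0.3301.
ω_d = ω_n√(1 − ζ²) = 18.71 × √(1 − 0.109) = 17.66 rad/s.
f_d = ω_d/(2π) = 2.811 Hz.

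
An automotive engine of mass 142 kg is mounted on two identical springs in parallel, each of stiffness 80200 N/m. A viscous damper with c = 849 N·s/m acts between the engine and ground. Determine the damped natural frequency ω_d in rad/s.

33.5 rad/s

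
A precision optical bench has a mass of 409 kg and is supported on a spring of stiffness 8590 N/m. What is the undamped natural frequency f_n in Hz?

0.729 Hz

ω_n = √(k/m) = √(8590/409) = √21.00 = 4.583 rad/s.
f_n = ω_n/(2π) = 4.583/6.283 = 0.7294 Hz.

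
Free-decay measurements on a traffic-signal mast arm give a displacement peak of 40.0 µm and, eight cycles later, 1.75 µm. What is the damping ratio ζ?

Logarithmic decrement δ = (1/n)·ln(x₀/x_n) = (1/8)·ln(40.0/1.75) = (1/8)·ln(22.86) = 0.3912.
ζ = δ/√(4π² + δ²) = 0.3912/√(39.48 + 0.153) = 0.3912/6.295 = 0.06213.

0.0621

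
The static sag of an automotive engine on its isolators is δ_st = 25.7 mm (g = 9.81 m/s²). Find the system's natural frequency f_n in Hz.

3.11 Hz

ω_n = √(g/δ_st) = √(9.81/0.0257) = √381.7 = 19.54 rad/s.
f_n = ω_n/(2π) = 19.54/6.283 = 3.109 Hz.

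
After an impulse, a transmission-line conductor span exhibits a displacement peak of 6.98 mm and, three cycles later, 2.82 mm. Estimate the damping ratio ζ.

0.0480

Logarithmic decrement δ = (1/n)·ln(x₀/x_n) = (1/3)·ln(6.98/2.82) = (1/3)·ln(2.475) = 0.3021.
ζ = δ/√(4π² + δ²) = 0.3021/√(39.48 + 0.0913) = 0.3021/6.290 = 0.04803.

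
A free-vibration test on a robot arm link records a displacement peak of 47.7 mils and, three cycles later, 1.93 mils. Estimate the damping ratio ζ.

0.168

Logarithmic decrement δ = (1/n)·ln(x₀/x_n) = (1/3)·ln(47.7/1.93) = (1/3)·ln(24.72) = 1.069.
ζ = δ/√(4π² + δ²) = 1.069/√(39.48 + 1.14) = 1.069/6.373 = 0.1677.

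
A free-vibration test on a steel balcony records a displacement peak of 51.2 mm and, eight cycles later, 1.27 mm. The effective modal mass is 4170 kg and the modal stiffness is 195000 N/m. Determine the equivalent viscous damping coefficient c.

Logarithmic decrement δ = (1/n)·ln(x₀/x_n) = (1/8)·ln(51.2/1.27) = (1/8)·ln(40.31) = 0.4621.
ζ = δ/√(4π² + δ²) = 0.4621/√(39.48 + 0.214) = 0.4621/6.300 = 0.07335.
c = ζ · 2√(km) = 0.07335 × 2√(195000 × 4170) = 0.07335 × 57030 = 4183 N·s/m.

4180 N·s/m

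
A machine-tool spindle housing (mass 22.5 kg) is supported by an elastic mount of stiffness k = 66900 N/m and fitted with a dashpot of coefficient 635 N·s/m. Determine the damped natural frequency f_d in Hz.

8.38 Hz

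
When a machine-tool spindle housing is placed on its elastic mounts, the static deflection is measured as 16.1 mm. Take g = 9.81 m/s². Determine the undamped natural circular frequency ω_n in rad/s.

ω_n = √(g/δ_st) = √(9.81/0.0161) = √609.3 = 24.68 rad/s.

24.7 rad/s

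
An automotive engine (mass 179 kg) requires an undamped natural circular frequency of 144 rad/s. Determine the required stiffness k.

3710000 N/m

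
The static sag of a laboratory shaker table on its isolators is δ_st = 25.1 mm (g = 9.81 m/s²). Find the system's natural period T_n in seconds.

0.318 s

ω_n = √(g/δ_st) = √(9.81/0.0251) = √390.8 = 19.77 rad/s.
T_n = 2π/ω_n = 6.283/19.77 = 0.3178 s.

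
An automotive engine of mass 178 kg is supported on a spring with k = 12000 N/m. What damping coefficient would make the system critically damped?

c_c = 2√(k·m) = 2√(12000 × 178) = 2 × 1462 = 2923 N·s/m.

2920 N·s/m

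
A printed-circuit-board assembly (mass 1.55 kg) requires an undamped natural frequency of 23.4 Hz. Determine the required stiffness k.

ω_n = 2πf_n = 2π × 23.4 = 147.0 rad/s.
k = m·ω_n² = 1.55 × 147.0² = 1.55 × 21620 = 33510 N/m.

33500 N/m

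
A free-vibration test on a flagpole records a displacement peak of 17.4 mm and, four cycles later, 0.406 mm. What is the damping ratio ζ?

0.148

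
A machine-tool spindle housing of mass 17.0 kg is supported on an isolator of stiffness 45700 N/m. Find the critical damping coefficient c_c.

c_c = 2√(k·m) = 2√(45700 × 17.0) = 2 × 881.4 = 1763 N·s/m.

1760 N·s/m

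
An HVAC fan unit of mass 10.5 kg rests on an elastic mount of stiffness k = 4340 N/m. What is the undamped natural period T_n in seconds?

ω_n = √(k/m) = √(4340/10.5) = √413.3 = 20.33 rad/s.
T_n = 2π/ω_n = 6.283/20.33 = 0.3091 s.

0.309 s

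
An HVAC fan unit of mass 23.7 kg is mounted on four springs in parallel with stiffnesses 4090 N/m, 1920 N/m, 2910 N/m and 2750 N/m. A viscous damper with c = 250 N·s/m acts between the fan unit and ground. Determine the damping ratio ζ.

0.238

Parallel springs add: k_eq = 4090 + 1920 + 2910 + 2750 = 11670 N/m.
ω_n = √(k_eq/m) = √(11670/23.7) = 22.19 rad/s.
Critical damping c_c = 2√(k_eq·m) = 2√(11670 × 23.7) = 1052 N·s/m, so ζ = c/c_c = 250/1052 = 0.2377.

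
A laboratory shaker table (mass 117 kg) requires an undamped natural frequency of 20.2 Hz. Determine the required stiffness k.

1880000 N/m

ω_n = 2πf_n = 2π × 20.2 = 126.9 rad/s.
k = m·ω_n² = 117 × 126.9² = 117 × 16110 = 1885000 N/m.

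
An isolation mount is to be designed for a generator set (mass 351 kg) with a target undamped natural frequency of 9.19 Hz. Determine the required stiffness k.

1170000 N/m

ω_n = 2πf_n = 2π × 9.19 = 57.74 rad/s.
k = m·ω_n² = 351 × 57.74² = 351 × 3334 = 1170000 N/m.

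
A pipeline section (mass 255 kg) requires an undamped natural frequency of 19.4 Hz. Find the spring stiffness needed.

3790000 N/m

ω_n = 2πf_n = 2π × 19.4 = 121.9 rad/s.
k = m·ω_n² = 255 × 121.9² = 255 × 14860 = 3789000 N/m.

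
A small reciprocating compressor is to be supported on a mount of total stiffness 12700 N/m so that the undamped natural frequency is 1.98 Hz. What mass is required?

82.1 kg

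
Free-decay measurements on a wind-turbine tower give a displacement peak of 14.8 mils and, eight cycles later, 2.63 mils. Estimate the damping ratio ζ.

0.0344

Logarithmic decrement δ = (1/n)·ln(x₀/x_n) = (1/8)·ln(14.8/2.63) = (1/8)·ln(5.627) = 0.2160.
ζ = δ/√(4π² + δ²) = 0.2160/√(39.48 + 0.0466) = 0.2160/6.287 = 0.03435.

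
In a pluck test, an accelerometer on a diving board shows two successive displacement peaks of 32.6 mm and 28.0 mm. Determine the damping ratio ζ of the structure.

0.0242

Logarithmic decrement δ = (1/n)·ln(x₀/x_n) = (1/1)·ln(32.6/28.0) = (1/1)·ln(1.164) = 0.1521.
ζ = δ/√(4π² + δ²) = 0.1521/√(39.48 + 0.0231) = 0.1521/6.285 = 0.02420.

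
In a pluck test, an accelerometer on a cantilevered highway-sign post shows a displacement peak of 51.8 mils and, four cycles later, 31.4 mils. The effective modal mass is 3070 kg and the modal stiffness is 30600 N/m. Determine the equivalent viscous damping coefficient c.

Logarithmic decrement δ = (1/n)·ln(x₀/x_n) = (1/4)·ln(51.8/31.4) = (1/4)·ln(1.650) = 0.1251.
ζ = δ/√(4π² + δ²) = 0.1251/√(39.48 + 0.0157) = 0.1251/6.284 = 0.01991.
c = ζ · 2√(km) = 0.01991 × 2√(30600 × 3070) = 0.01991 × 19380 = 386.0 N·s/m.

386 N·s/m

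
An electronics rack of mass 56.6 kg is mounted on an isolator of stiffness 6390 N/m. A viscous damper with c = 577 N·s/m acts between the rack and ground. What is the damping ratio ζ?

0.480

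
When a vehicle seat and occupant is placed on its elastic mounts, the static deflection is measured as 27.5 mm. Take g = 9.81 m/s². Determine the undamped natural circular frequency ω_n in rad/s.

ω_n = √(g/δ_st) = √(9.81/0.0275) = √356.7 = 18.89 rad/s.

18.9 rad/s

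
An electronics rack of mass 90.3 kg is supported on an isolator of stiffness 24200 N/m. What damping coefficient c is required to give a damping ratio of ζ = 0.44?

1300 N·s/m

c_c = 2√(k·m) = 2√(24200 × 90.3) = 2957 N·s/m.
c = ζ·c_c = 0.44 × 2957 = 1301 N·s/m.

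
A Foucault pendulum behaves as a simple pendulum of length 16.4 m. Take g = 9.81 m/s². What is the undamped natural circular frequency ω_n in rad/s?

For a simple pendulum ω_n = √(g/L) = √(9.81/16.4) = √0.5982 = 0.7734 rad/s.

0.773 rad/s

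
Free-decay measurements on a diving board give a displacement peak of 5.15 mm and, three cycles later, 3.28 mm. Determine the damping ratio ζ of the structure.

Logarithmic decrement δ = (1/n)·ln(x₀/x_n) = (1/3)·ln(5.15/3.28) = (1/3)·ln(1.570) = 0.1504.
ζ = δ/√(4π² + δ²) = 0.1504/√(39.48 + 0.0226) = 0.1504/6.285 = 0.02393.

0.0239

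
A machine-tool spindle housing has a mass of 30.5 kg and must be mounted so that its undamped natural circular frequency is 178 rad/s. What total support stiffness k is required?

966000 N/m

k = m·ω_n² = 30.5 × 178.0² = 30.5 × 31680 = 966400 N/m.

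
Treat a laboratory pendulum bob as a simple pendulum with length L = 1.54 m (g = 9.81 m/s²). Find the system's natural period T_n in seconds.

For a simple pendulum ω_n = √(g/L) = √(9.81/1.54) = √6.370 = 2.524 rad/s.
T_n = 2π/ω_n = 6.283/2.524 = 2.489 s.

2.49 s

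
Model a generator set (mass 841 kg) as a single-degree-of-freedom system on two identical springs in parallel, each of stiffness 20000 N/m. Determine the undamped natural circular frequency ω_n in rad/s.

6.90 rad/s

Parallel springs add: k_eq = 2 × 20000 = 40000 N/m.
ω_n = √(k_eq/m) = √(40000/841) = √47.56 = 6.897 rad/s.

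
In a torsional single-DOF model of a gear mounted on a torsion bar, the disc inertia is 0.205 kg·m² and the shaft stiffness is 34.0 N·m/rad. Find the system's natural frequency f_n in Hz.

2.05 Hz

ω_n = √(k_t/J) = √(34.0/0.205) = √165.9 = 12.88 rad/s.
f_n = ω_n/(2π) = 12.88/6.283 = 2.050 Hz.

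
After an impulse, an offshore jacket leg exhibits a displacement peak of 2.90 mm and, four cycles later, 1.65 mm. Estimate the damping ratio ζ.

Logarithmic decrement δ = (1/n)·ln(x₀/x_n) = (1/4)·ln(2.90/1.65) = (1/4)·ln(1.758) = 0.1410.
ζ = δ/√(4π² + δ²) = 0.1410/√(39.48 + 0.0199) = 0.1410/6.285 = 0.02243.

0.0224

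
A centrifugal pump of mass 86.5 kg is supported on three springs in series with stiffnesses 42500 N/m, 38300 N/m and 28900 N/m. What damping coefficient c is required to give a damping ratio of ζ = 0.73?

1480 N·s/m

Series springs: 1/k_eq = 1/42500 + 1/38300 + 1/28900 = 8.424×10^-5, so k_eq = 11870 N/m.
c_c = 2√(k_eq·m) = 2√(11870 × 86.5) = 2027 N·s/m.
c = ζ·c_c = 0.73 × 2027 = 1479 N·s/m.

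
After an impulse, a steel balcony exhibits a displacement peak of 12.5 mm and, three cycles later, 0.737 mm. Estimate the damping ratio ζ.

0.149

Logarithmic decrement δ = (1/n)·ln(x₀/x_n) = (1/3)·ln(12.5/0.737) = (1/3)·ln(16.96) = 0.9436.
ζ = δ/√(4π² + δ²) = 0.9436/√(39.48 + 0.890) = 0.9436/6.354 = 0.1485.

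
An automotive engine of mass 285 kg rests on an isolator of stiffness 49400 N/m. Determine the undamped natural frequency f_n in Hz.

2.10 Hz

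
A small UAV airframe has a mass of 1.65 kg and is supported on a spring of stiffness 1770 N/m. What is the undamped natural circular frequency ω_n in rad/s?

32.8 rad/s

ω_n = √(k/m) = √(1770/1.65) = √1073 = 32.75 rad/s.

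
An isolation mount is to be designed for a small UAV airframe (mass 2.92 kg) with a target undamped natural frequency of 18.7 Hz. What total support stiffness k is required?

40300 N/m

ω_n = 2πf_n = 2π × 18.7 = 117.5 rad/s.
k = m·ω_n² = 2.92 × 117.5² = 2.92 × 13810 = 40310 N/m.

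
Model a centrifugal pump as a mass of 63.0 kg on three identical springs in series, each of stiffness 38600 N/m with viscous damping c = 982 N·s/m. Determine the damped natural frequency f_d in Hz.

1.91 Hz

Series springs: 1/k_eq = 3/38600, so k_eq = 38600/3 = 12870 N/m.
ω_n = √(k_eq/m) = √(12870/63.0) = 14.29 rad/s.
Critical damping c_c = 2√(k_eq·m) = 2√(12870 × 63.0) = 1801 N·s/m, so ζ = c/c_c = 982/1801 = 0.5454.
ω_d = ω_n√(1 − ζ²) = 14.29 × √(1 − 0.297) = 11.98 rad/s.
f_d = ω_d/(2π) = 1.906 Hz.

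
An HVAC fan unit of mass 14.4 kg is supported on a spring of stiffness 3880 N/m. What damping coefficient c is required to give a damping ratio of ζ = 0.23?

109 N·s/m

c_c = 2√(k·m) = 2√(3880 × 14.4) = 472.7 N·s/m.
c = ζ·c_c = 0.23 × 472.7 = 108.7 N·s/m.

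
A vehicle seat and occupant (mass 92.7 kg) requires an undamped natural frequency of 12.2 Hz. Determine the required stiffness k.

545000 N/m

ω_n = 2πf_n = 2π × 12.2 = 76.65 rad/s.
k = m·ω_n² = 92.7 × 76.65² = 92.7 × 5876 = 544700 N/m.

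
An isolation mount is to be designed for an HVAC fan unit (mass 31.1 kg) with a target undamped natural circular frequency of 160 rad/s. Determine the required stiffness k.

k = m·ω_n² = 31.1 × 160.0² = 31.1 × 25600 = 796200 N/m.

796000 N/m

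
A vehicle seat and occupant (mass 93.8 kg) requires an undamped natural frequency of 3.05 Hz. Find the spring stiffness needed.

34400 N/m

ω_n = 2πf_n = 2π × 3.05 = 19.16 rad/s.
k = m·ω_n² = 93.8 × 19.16² = 93.8 × 367.2 = 34450 N/m.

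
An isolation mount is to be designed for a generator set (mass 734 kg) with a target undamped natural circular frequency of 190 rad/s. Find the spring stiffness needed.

26500000 N/m

k = m·ω_n² = 734 × 190.0² = 734 × 36100 = 26500000 N/m.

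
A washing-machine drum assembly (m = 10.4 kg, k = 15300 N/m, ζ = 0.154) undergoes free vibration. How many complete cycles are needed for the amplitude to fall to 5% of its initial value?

Logarithmic decrement δ = 2πζ/√(1 − ζ²) = 2π × 0.1540/√(1 − 0.0237) = 0.9793.
x_n/x₀ = e^(−nδ) ≤ 0.05; take ln: n ≥ ln(1/0.05)/δ = 2.996/0.9793 = 3.059.
So 4 complete cycles are required.

4 cycles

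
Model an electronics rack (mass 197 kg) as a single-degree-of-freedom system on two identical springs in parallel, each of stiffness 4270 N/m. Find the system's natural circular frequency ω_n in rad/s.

Parallel springs add: k_eq = 2 × 4270 = 8540 N/m.
ω_n = √(k_eq/m) = √(8540/197) = √43.35 = 6.584 rad/s.

6.58 rad/s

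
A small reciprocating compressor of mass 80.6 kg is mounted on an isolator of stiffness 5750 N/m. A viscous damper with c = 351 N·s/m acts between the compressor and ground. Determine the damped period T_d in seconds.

ω_n = √(k/m) = √(5750/80.6) = 8.446 rad/s.
Critical damping c_c = 2√(k·m) = 2√(5750 × 80.6) = 1362 N·s/m, so ζ = c/c_c = 351/1362 = 0.2578.
ω_d = ω_n√(1 − ζ²) = 8.446 × √(1 − 0.0665) = 8.161 rad/s.
T_d = 2π/ω_d = 0.7699 s.

0.770 s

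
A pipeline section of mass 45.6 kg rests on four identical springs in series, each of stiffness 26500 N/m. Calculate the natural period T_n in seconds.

Series springs: 1/k_eq = 4/26500, so k_eq = 26500/4 = 6625 N/m.
ω_n = √(k_eq/m) = √(6625/45.6) = √145.3 = 12.05 rad/s.
T_n = 2π/ω_n = 6.283/12.05 = 0.5213 s.

0.521 s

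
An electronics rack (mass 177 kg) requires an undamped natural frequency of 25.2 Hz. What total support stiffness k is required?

ω_n = 2πf_n = 2π × 25.2 = 158.3 rad/s.
k = m·ω_n² = 177 × 158.3² = 177 × 25070 = 4437000 N/m.

4440000 N/m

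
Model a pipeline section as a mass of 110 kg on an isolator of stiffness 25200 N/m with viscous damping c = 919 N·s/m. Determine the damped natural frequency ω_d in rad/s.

ω_n = √(k/m) = √(25200/110) = 15.14 rad/s.
Critical damping c_c = 2√(k·m) = 2√(25200 × 110) = 3330 N·s/m, so ζ = c/c_c = 919/3330 = 0.2760.
ω_d = ω_n√(1 − ζ²) = 15.14 × √(1 − 0.0762) = 14.55 rad/s.

14.5 rad/s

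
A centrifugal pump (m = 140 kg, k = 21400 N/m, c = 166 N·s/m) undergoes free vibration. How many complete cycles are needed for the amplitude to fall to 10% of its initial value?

8 cycles

ζ = c/(2√(km)) = 166/(2√(21400 × 140)) = 166/3462 = 0.04795.
Logarithmic decrement δ = 2πζ/√(1 − ζ²) = 2π × 0.04795/√(1 − 0.00230) = 0.3016.
x_n/x₀ = e^(−nδ) ≤ 0.1; take ln: n ≥ ln(1/0.1)/δ = 2.303/0.3016 = 7.634.
So 8 complete cycles are required.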